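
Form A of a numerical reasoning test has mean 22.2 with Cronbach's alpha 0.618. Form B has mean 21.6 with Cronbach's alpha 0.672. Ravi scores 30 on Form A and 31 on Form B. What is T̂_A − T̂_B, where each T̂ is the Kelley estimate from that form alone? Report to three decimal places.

T̂_A = 0.618(30) + 0.382(22.2) = 27.02040
T̂_B = 0.672(31) + 0.328(21.6) = 27.91680
T̂_A − T̂_B = -0.89640

-0.896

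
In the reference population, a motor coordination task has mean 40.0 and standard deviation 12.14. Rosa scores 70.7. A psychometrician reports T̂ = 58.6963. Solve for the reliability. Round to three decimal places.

T̂ = ρX + (1 − ρ)μ  ⇒  T̂ − μ = ρ(X − μ)
ρ = (T̂ − μ)/(X − μ) = (58.6963 − 40.0) / (70.7 − 40.0) = 18.6963 / 30.7 = 0.60900

0.609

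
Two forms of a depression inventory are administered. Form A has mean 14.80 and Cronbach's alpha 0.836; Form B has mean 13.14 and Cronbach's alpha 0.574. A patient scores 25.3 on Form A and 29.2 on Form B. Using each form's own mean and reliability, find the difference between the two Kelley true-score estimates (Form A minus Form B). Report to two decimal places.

T̂_A = 0.836(25.3) + 0.164(14.80) = 23.5780
T̂_B = 0.574(29.2) + 0.426(13.14) = 22.3584
T̂_A − T̂_B = 1.2196

1.22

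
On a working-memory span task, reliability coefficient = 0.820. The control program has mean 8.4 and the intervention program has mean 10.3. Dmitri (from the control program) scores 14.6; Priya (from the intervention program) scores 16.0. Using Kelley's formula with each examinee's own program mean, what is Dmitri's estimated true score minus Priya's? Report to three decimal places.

T̂_Dmitri = 0.820(14.6) + 0.180(8.4) = 13.48400
T̂_Priya = 0.820(16.0) + 0.180(10.3) = 14.97400
Difference = 13.48400 − 14.97400 = -1.49000

-1.490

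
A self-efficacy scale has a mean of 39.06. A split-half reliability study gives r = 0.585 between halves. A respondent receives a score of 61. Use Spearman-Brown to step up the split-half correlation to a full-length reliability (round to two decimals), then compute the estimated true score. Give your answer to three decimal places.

Spearman-Brown: ρ = 2r/(1 + r) = 2(0.585)/(1 + 0.585) = 1.1700/1.585 = 0.7382 → 0.74
T̂ = 0.74(61) + 0.26(39.06) = 45.14 + 10.1556 = 55.2956 → 55.296

55.296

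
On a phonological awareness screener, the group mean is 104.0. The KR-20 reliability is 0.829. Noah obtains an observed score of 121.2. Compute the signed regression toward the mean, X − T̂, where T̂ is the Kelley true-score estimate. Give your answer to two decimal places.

Kelley's formula gives T̂ = 0.829·121.2 + 0.171·104.0 = 100.4748 + 17.7840 = 118.2588.
X − T̂ = 121.2 − 118.259 = 2.941 → 2.94

2.94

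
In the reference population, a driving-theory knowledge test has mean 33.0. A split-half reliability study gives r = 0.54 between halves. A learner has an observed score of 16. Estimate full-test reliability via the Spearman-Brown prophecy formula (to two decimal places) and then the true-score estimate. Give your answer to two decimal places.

21.10

Spearman-Brown: ρ = 2r/(1 + r) = 2(0.54)/(1 + 0.54) = 1.080/1.54 = 0.7013 → 0.70
T̂ = 0.70(16) + 0.30(33.0) = 11.20 + 9.900 = 21.100 → 21.10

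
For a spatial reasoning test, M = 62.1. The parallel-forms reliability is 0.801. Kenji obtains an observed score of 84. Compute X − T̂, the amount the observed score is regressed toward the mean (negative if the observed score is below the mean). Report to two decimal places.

Weight the observed score by reliability and the mean by (1 − reliability): T̂ = 0.801·84 + 0.199·62.1 = 67.284 + 12.3579 = 79.6419.
X − T̂ = 84 − 79.642 = 4.358 → 4.36

4.36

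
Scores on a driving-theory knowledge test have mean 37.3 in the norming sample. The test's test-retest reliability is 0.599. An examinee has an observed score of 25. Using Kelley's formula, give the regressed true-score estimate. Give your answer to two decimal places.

T̂ = ρX + (1 − ρ)μ
  = 0.599 × 25 + 0.401 × 37.3
  = 14.975 + 14.9573
  = 29.932
  ≈ 29.93

29.93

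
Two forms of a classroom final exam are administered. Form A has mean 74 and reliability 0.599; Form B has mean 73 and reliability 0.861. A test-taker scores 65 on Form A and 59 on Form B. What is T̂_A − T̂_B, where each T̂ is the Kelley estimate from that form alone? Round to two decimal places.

T̂_A = 0.599(65) + 0.401(74) = 68.6090
T̂_B = 0.861(59) + 0.139(73) = 60.9460
T̂_A − T̂_B = 7.6630

7.66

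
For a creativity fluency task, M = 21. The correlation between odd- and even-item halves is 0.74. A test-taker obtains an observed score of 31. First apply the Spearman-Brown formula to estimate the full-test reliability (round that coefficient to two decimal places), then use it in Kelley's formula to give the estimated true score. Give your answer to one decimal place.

Spearman-Brown: ρ = 2r/(1 + r) = 2(0.74)/(1 + 0.74) = 1.480/1.74 = 0.8506 → 0.85
T̂ = ρX + (1 − ρ)μ
  = 0.85 × 31 + 0.15 × 21
  = 26.35 + 3.15
  = 29.50
  ≈ 29.5

29.5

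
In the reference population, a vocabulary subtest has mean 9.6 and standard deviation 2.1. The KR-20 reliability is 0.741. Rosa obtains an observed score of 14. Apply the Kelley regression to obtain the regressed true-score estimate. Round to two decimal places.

12.86

T̂ = ρX + (1 − ρ)μ
  = 0.741 × 14 + 0.259 × 9.6
  = 10.374 + 2.4864
  = 12.860
  ≈ 12.86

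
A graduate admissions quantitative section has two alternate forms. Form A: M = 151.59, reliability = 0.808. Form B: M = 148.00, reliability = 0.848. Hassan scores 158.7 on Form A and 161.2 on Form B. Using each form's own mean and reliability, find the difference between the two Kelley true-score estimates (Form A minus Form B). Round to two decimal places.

T̂_A = 0.808(158.7) + 0.192(151.59) = 157.3349
T̂_B = 0.848(161.2) + 0.152(148.00) = 159.1936
T̂_A − T̂_B = -1.8587

-1.86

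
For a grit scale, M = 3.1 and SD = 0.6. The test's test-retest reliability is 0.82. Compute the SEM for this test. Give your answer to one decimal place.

SEM = SD · √(1 − ρ) = 0.6 × √0.18 = 0.6 × 0.4243 = 0.255

0.3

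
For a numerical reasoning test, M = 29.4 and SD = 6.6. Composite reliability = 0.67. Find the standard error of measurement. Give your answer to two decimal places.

SEM = SD · √(1 − ρ) = 6.6 × √0.33 = 6.6 × 0.5745 = 3.791

3.79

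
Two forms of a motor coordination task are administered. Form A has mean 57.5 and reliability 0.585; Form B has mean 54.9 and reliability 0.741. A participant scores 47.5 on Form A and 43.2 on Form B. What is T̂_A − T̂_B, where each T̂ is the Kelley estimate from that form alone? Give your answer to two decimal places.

5.42

T̂_A = 0.585(47.5) + 0.415(57.5) = 51.6500
T̂_B = 0.741(43.2) + 0.259(54.9) = 46.2303
T̂_A − T̂_B = 5.4197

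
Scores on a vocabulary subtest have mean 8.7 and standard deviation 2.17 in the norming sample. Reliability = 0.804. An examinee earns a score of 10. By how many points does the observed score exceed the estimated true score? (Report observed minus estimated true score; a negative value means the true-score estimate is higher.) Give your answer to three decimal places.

0.255

T̂ = 0.804(10) + 0.196(8.7) = 8.040 + 1.7052 = 9.74520 → 9.7452
X − T̂ = 10 − 9.7452 = 0.2548 → 0.255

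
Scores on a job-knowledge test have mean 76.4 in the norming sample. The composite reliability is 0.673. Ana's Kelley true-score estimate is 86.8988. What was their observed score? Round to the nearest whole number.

92

T̂ = ρX + (1 − ρ)μ  ⇒  X = (T̂ − (1 − ρ)μ) / ρ
X = (86.8988 − 0.327 × 76.4) / 0.673 = (86.8988 − 24.9828) / 0.673 = 61.9160 / 0.673 = 92.00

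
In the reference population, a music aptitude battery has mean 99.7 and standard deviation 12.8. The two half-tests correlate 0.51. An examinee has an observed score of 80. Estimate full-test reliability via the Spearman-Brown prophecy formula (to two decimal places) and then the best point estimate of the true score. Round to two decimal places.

86.30

Spearman-Brown: ρ = 2r/(1 + r) = 2(0.51)/(1 + 0.51) = 1.020/1.51 = 0.6755 → 0.68
T̂ = ρX + (1 − ρ)μ
  = 0.68 × 80 + 0.32 × 99.7
  = 54.40 + 31.904
  = 86.304
  ≈ 86.30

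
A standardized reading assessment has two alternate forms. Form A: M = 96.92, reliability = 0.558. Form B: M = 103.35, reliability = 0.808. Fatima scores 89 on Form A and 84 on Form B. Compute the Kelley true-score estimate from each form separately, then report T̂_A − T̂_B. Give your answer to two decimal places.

T̂_A = 0.558(89) + 0.442(96.92) = 92.5006
T̂_B = 0.808(84) + 0.192(103.35) = 87.7152
T̂_A − T̂_B = 4.7854

4.79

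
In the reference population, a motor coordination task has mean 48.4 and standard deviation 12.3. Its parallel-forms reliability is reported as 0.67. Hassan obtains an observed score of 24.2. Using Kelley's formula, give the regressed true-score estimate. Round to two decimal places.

T̂ = 0.67(24.2) + 0.33(48.4) = 16.214 + 15.972 = 32.186 → 32.19

32.19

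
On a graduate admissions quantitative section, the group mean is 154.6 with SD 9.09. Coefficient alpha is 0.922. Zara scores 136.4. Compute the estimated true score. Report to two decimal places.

T̂ = 0.922(136.4) + 0.078(154.6) = 125.7608 + 12.0588 = 137.820 → 137.82

137.82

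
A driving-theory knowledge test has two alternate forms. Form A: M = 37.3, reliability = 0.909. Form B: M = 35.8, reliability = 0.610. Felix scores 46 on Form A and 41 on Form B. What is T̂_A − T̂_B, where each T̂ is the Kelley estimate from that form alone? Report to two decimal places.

6.24

T̂_A = 0.909(46) + 0.091(37.3) = 45.2083
T̂_B = 0.610(41) + 0.390(35.8) = 38.9720
T̂_A − T̂_B = 6.2363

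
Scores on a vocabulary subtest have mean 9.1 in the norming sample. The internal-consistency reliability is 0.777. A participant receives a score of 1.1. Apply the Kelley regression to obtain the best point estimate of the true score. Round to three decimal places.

T̂ = ρX + (1 − ρ)μ
  = 0.777 × 1.1 + 0.223 × 9.1
  = 0.8547 + 2.0293
  = 2.8840
  ≈ 2.884

2.884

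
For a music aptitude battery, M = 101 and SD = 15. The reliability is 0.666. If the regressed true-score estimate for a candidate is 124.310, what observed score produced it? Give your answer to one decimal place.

136.0

T̂ = ρX + (1 − ρ)μ  ⇒  X = (T̂ − (1 − ρ)μ) / ρ
X = (124.310 − 0.334 × 101) / 0.666 = (124.310 − 33.734) / 0.666 = 90.576 / 0.666 = 136.000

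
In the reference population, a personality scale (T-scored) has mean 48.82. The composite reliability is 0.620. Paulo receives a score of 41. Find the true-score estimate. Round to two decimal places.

Weight the observed score by reliability and the mean by (1 − reliability): T̂ = 0.620·41 + 0.380·48.82 = 25.420 + 18.55160 = 43.972.

43.97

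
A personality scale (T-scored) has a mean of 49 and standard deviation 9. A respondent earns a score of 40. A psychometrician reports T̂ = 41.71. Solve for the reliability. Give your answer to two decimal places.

T̂ = ρX + (1 − ρ)μ  ⇒  T̂ − μ = ρ(X − μ)
ρ = (T̂ − μ)/(X − μ) = (41.71 − 49) / (40 − 49) = -7.29 / -9.0 = 0.8100

0.81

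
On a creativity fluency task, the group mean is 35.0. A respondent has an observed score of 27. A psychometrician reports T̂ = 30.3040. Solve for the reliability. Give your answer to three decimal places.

0.587

T̂ = ρX + (1 − ρ)μ  ⇒  T̂ − μ = ρ(X − μ)
ρ = (T̂ − μ)/(X − μ) = (30.3040 − 35.0) / (27 − 35.0) = -4.6960 / -8.0 = 0.58700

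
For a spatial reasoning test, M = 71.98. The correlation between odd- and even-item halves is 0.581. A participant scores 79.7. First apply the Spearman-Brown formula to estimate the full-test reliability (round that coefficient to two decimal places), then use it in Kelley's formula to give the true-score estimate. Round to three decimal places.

77.616

Spearman-Brown: ρ = 2r/(1 + r) = 2(0.581)/(1 + 0.581) = 1.1620/1.581 = 0.7350 → 0.73
T̂ = ρX + (1 − ρ)μ
  = 0.73 × 79.7 + 0.27 × 71.98
  = 58.181 + 19.4346
  = 77.6156
  ≈ 77.616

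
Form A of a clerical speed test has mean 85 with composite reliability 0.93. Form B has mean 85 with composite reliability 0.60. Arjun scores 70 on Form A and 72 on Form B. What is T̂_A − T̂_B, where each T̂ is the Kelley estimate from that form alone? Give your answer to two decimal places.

T̂_A = 0.93(70) + 0.07(85) = 71.0500
T̂_B = 0.60(72) + 0.40(85) = 77.2000
T̂_A − T̂_B = -6.1500

-6.15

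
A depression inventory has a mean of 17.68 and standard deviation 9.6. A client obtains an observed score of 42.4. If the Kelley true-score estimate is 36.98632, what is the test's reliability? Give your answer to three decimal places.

0.781

T̂ = ρX + (1 − ρ)μ  ⇒  T̂ − μ = ρ(X − μ)
ρ = (T̂ − μ)/(X − μ) = (36.98632 − 17.68) / (42.4 − 17.68) = 19.30632 / 24.72 = 0.78100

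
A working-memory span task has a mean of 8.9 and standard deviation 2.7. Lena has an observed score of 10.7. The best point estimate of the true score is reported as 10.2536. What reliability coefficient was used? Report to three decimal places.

T̂ = ρX + (1 − ρ)μ  ⇒  T̂ − μ = ρ(X − μ)
ρ = (T̂ − μ)/(X − μ) = (10.2536 − 8.9) / (10.7 − 8.9) = 1.3536 / 1.8 = 0.75200

0.752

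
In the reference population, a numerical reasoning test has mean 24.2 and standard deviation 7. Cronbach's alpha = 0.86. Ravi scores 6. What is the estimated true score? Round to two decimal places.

T̂ = 0.86(6) + 0.14(24.2) = 5.16 + 3.388 = 8.548 → 8.55

8.55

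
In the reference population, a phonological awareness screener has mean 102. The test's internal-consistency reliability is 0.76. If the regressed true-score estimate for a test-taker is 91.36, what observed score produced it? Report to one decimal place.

88.0

T̂ = ρX + (1 − ρ)μ  ⇒  X = (T̂ − (1 − ρ)μ) / ρ
X = (91.36 − 0.24 × 102) / 0.76 = (91.36 − 24.48) / 0.76 = 66.88 / 0.76 = 88.000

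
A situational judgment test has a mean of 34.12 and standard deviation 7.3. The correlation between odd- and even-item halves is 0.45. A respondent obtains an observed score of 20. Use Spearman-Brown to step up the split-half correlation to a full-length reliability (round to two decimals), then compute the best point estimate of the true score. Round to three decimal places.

25.366

Spearman-Brown: ρ = 2r/(1 + r) = 2(0.45)/(1 + 0.45) = 0.900/1.45 = 0.6207 → 0.62
T̂ = ρX + (1 − ρ)μ
  = 0.62 × 20 + 0.38 × 34.12
  = 12.40 + 12.9656
  = 25.3656
  ≈ 25.366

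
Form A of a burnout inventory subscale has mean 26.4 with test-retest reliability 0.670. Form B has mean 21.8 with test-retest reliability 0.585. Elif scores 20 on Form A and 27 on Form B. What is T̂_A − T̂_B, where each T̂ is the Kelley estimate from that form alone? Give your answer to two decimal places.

-2.73

T̂_A = 0.670(20) + 0.330(26.4) = 22.1120
T̂_B = 0.585(27) + 0.415(21.8) = 24.8420
T̂_A − T̂_B = -2.7300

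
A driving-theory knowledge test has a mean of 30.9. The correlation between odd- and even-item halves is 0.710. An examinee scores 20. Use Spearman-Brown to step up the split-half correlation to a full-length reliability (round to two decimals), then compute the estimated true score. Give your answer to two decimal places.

Spearman-Brown: ρ = 2r/(1 + r) = 2(0.710)/(1 + 0.710) = 1.4200/1.710 = 0.8304 → 0.83
Kelley's formula gives T̂ = 0.83·20 + 0.17·30.9 = 16.60 + 5.253 = 21.853.

21.85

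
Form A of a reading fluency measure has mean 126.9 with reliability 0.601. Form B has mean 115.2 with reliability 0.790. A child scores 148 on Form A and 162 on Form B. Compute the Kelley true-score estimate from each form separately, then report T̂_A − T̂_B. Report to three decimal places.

-12.591

T̂_A = 0.601(148) + 0.399(126.9) = 139.58110
T̂_B = 0.790(162) + 0.210(115.2) = 152.17200
T̂_A − T̂_B = -12.59090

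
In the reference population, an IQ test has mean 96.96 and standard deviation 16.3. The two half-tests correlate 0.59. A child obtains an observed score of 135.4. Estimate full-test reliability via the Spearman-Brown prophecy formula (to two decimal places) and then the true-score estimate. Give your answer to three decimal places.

Spearman-Brown: ρ = 2r/(1 + r) = 2(0.59)/(1 + 0.59) = 1.180/1.59 = 0.7421 → 0.74
Kelley's formula gives T̂ = 0.74·135.4 + 0.26·96.96 = 100.196 + 25.2096 = 125.4056.

125.406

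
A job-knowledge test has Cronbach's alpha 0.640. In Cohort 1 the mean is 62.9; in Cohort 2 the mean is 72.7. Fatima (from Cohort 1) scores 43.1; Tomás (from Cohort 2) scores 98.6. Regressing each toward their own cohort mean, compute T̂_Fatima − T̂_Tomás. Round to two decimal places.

T̂_Fatima = 0.640(43.1) + 0.360(62.9) = 50.2280
T̂_Tomás = 0.640(98.6) + 0.360(72.7) = 89.2760
Difference = 50.2280 − 89.2760 = -39.0480

-39.05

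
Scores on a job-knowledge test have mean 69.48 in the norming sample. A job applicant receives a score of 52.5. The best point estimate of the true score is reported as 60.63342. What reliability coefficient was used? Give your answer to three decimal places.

0.521

T̂ = ρX + (1 − ρ)μ  ⇒  T̂ − μ = ρ(X − μ)
ρ = (T̂ − μ)/(X − μ) = (60.63342 − 69.48) / (52.5 − 69.48) = -8.84658 / -16.98 = 0.52100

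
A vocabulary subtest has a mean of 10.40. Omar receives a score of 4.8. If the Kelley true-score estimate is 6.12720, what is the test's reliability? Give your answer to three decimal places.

T̂ = ρX + (1 − ρ)μ  ⇒  T̂ − μ = ρ(X − μ)
ρ = (T̂ − μ)/(X − μ) = (6.12720 − 10.40) / (4.8 − 10.40) = -4.27280 / -5.60 = 0.76300

0.763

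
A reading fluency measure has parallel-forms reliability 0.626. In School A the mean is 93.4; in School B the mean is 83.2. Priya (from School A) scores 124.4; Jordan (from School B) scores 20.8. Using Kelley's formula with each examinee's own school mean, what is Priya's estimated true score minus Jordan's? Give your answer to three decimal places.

68.668

T̂_Priya = 0.626(124.4) + 0.374(93.4) = 112.80600
T̂_Jordan = 0.626(20.8) + 0.374(83.2) = 44.13760
Difference = 112.80600 − 44.13760 = 68.66840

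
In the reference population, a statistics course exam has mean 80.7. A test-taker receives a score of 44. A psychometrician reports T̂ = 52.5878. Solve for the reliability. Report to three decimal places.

0.766

T̂ = ρX + (1 − ρ)μ  ⇒  T̂ − μ = ρ(X − μ)
ρ = (T̂ − μ)/(X − μ) = (52.5878 − 80.7) / (44 − 80.7) = -28.1122 / -36.7 = 0.76600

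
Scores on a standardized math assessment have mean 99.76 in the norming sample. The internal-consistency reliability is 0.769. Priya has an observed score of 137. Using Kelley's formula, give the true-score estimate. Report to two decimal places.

T̂ = ρX + (1 − ρ)μ
  = 0.769 × 137 + 0.231 × 99.76
  = 105.353 + 23.04456
  = 128.398
  ≈ 128.40

128.40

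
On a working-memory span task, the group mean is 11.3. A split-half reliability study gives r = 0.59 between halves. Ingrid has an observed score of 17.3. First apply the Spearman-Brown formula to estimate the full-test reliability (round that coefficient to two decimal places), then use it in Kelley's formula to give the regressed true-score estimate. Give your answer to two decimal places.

15.74

Spearman-Brown: ρ = 2r/(1 + r) = 2(0.59)/(1 + 0.59) = 1.180/1.59 = 0.7421 → 0.74
T̂ = 0.74(17.3) + 0.26(11.3) = 12.802 + 2.938 = 15.740 → 15.74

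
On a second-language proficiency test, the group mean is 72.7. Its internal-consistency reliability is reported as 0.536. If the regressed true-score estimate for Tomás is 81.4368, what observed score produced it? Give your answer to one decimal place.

89.0

T̂ = ρX + (1 − ρ)μ  ⇒  X = (T̂ − (1 − ρ)μ) / ρ
X = (81.4368 − 0.464 × 72.7) / 0.536 = (81.4368 − 33.7328) / 0.536 = 47.7040 / 0.536 = 89.000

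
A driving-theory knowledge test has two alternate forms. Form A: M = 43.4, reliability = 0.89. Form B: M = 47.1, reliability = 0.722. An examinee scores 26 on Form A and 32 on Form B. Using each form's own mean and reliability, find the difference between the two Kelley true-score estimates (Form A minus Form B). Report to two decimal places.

T̂_A = 0.89(26) + 0.11(43.4) = 27.9140
T̂_B = 0.722(32) + 0.278(47.1) = 36.1978
T̂_A − T̂_B = -8.2838

-8.28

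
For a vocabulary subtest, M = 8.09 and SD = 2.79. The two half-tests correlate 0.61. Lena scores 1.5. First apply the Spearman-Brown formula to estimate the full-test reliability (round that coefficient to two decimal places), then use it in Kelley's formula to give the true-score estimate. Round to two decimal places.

3.08

Spearman-Brown: ρ = 2r/(1 + r) = 2(0.61)/(1 + 0.61) = 1.220/1.61 = 0.7578 → 0.76
Regress the observed score toward the mean by the unreliability: T̂ = 0.76·1.5 + 0.24·8.09 = 1.140 + 1.9416 = 3.082.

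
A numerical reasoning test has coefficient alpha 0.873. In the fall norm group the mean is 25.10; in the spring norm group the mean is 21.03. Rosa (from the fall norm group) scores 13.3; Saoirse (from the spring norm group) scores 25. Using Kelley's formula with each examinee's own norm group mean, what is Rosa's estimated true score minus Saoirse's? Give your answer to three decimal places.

-9.697

T̂_Rosa = 0.873(13.3) + 0.127(25.10) = 14.79860
T̂_Saoirse = 0.873(25) + 0.127(21.03) = 24.49581
Difference = 14.79860 − 24.49581 = -9.69721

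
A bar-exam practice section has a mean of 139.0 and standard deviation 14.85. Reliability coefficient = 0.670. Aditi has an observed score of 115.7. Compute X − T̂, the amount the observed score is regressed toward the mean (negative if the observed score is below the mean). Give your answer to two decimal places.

Regress the observed score toward the mean by the unreliability: T̂ = 0.670·115.7 + 0.330·139.0 = 77.5190 + 45.8700 = 123.3890.
X − T̂ = 115.7 − 123.389 = -7.689 → -7.69

-7.69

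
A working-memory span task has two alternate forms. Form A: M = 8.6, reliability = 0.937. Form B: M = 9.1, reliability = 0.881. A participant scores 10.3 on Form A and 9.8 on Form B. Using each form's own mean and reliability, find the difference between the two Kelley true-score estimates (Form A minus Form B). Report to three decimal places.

0.476

T̂_A = 0.937(10.3) + 0.063(8.6) = 10.19290
T̂_B = 0.881(9.8) + 0.119(9.1) = 9.71670
T̂_A − T̂_B = 0.47620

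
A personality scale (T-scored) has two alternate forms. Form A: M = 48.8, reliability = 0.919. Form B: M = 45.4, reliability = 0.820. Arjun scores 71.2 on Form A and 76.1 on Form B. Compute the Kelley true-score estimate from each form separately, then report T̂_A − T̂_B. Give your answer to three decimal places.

T̂_A = 0.919(71.2) + 0.081(48.8) = 69.38560
T̂_B = 0.820(76.1) + 0.180(45.4) = 70.57400
T̂_A − T̂_B = -1.18840

-1.188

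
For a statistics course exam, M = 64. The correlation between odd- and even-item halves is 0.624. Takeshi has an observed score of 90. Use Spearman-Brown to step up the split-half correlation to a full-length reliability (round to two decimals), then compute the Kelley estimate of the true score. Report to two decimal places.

84.02

Spearman-Brown: ρ = 2r/(1 + r) = 2(0.624)/(1 + 0.624) = 1.2480/1.624 = 0.7685 → 0.77
Regress the observed score toward the mean by the unreliability: T̂ = 0.77·90 + 0.23·64 = 69.30 + 14.72 = 84.020.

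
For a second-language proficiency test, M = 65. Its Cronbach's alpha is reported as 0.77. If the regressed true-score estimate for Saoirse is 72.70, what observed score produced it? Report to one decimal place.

75.0

T̂ = ρX + (1 − ρ)μ  ⇒  X = (T̂ − (1 − ρ)μ) / ρ
X = (72.70 − 0.23 × 65) / 0.77 = (72.70 − 14.95) / 0.77 = 57.75 / 0.77 = 75.000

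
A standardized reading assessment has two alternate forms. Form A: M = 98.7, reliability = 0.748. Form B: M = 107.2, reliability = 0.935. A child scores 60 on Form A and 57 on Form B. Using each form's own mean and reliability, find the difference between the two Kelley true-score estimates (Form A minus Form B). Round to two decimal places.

9.49

T̂_A = 0.748(60) + 0.252(98.7) = 69.7524
T̂_B = 0.935(57) + 0.065(107.2) = 60.2630
T̂_A − T̂_B = 9.4894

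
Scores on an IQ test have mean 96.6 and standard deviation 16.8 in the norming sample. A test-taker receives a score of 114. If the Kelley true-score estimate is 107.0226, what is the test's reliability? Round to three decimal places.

0.599

T̂ = ρX + (1 − ρ)μ  ⇒  T̂ − μ = ρ(X − μ)
ρ = (T̂ − μ)/(X − μ) = (107.0226 − 96.6) / (114 − 96.6) = 10.4226 / 17.4 = 0.59900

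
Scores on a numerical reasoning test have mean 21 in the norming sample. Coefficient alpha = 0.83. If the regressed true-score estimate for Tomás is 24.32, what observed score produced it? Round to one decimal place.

25.0

T̂ = ρX + (1 − ρ)μ  ⇒  X = (T̂ − (1 − ρ)μ) / ρ
X = (24.32 − 0.17 × 21) / 0.83 = (24.32 − 3.57) / 0.83 = 20.75 / 0.83 = 25.000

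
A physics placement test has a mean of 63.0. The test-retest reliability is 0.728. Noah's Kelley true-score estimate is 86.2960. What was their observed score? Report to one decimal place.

95.0

T̂ = ρX + (1 − ρ)μ  ⇒  X = (T̂ − (1 − ρ)μ) / ρ
X = (86.2960 − 0.272 × 63.0) / 0.728 = (86.2960 − 17.1360) / 0.728 = 69.1600 / 0.728 = 95.000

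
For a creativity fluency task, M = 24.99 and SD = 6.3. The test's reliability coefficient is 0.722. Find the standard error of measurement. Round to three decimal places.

3.322

SEM = SD · √(1 − ρ) = 6.3 × √0.278 = 6.3 × 0.5273 = 3.3217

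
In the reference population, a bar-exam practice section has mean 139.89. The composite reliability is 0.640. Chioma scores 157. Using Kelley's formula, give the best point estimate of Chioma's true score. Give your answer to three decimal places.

Kelley's formula gives T̂ = 0.640·157 + 0.360·139.89 = 100.480 + 50.36040 = 150.8404.

150.840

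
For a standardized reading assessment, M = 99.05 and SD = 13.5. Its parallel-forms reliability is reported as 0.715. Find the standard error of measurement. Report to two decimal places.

SEM = SD · √(1 − ρ) = 13.5 × √0.285 = 13.5 × 0.5339 = 7.207

7.21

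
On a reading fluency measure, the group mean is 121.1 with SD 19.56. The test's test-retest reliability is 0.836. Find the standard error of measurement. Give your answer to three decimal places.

7.921

SEM = SD · √(1 − ρ) = 19.56 × √0.164 = 19.56 × 0.4050 = 7.9212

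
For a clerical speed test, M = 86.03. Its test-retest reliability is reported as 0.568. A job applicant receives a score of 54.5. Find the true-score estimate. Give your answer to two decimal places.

T̂ = ρX + (1 − ρ)μ
  = 0.568 × 54.5 + 0.432 × 86.03
  = 30.9560 + 37.16496
  = 68.121
  ≈ 68.12

68.12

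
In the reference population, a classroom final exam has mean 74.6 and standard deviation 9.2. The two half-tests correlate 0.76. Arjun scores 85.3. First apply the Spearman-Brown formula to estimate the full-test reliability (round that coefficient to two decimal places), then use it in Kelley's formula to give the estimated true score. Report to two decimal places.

Spearman-Brown: ρ = 2r/(1 + r) = 2(0.76)/(1 + 0.76) = 1.520/1.76 = 0.8636 → 0.86
Weight the observed score by reliability and the mean by (1 − reliability): T̂ = 0.86·85.3 + 0.14·74.6 = 73.358 + 10.444 = 83.802.

83.80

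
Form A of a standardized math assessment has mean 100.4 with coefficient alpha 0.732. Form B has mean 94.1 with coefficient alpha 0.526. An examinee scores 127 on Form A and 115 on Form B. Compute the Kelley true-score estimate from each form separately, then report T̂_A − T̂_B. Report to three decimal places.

14.778

T̂_A = 0.732(127) + 0.268(100.4) = 119.87120
T̂_B = 0.526(115) + 0.474(94.1) = 105.09340
T̂_A − T̂_B = 14.77780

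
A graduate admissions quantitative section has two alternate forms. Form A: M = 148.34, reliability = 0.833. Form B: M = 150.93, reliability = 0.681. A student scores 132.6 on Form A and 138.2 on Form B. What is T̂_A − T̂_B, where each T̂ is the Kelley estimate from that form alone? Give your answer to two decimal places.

-7.03

T̂_A = 0.833(132.6) + 0.167(148.34) = 135.2286
T̂_B = 0.681(138.2) + 0.319(150.93) = 142.2609
T̂_A − T̂_B = -7.0323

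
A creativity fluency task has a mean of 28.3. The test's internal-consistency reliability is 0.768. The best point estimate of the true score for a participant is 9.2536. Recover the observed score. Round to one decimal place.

T̂ = ρX + (1 − ρ)μ  ⇒  X = (T̂ − (1 − ρ)μ) / ρ
X = (9.2536 − 0.232 × 28.3) / 0.768 = (9.2536 − 6.5656) / 0.768 = 2.6880 / 0.768 = 3.500

3.5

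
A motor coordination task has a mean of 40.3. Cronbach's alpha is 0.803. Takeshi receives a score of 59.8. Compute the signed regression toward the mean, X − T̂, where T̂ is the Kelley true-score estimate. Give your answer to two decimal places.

Weight the observed score by reliability and the mean by (1 − reliability): T̂ = 0.803·59.8 + 0.197·40.3 = 48.0194 + 7.9391 = 55.9585.
X − T̂ = 59.8 − 55.958 = 3.842 → 3.84

3.84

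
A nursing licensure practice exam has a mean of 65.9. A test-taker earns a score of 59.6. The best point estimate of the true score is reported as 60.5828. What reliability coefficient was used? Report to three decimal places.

0.844

T̂ = ρX + (1 − ρ)μ  ⇒  T̂ − μ = ρ(X − μ)
ρ = (T̂ − μ)/(X − μ) = (60.5828 − 65.9) / (59.6 − 65.9) = -5.3172 / -6.3 = 0.84400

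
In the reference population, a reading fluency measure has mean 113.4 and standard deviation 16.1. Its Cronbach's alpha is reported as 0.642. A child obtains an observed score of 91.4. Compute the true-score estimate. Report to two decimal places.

Weight the observed score by reliability and the mean by (1 − reliability): T̂ = 0.642·91.4 + 0.358·113.4 = 58.6788 + 40.5972 = 99.276.

99.28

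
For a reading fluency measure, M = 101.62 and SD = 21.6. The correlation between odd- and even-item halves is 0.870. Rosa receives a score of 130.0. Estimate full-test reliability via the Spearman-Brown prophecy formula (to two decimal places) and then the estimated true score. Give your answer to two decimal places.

Spearman-Brown: ρ = 2r/(1 + r) = 2(0.870)/(1 + 0.870) = 1.7400/1.870 = 0.9305 → 0.93
Kelley's formula gives T̂ = 0.93·130.0 + 0.07·101.62 = 120.900 + 7.1134 = 128.013.

128.01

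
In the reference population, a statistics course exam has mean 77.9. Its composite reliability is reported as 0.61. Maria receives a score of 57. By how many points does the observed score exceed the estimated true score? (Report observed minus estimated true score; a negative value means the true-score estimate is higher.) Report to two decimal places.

T̂ = 0.61(57) + 0.39(77.9) = 34.77 + 30.381 = 65.1510 → 65.151
X − T̂ = 57 − 65.151 = -8.151 → -8.15

-8.15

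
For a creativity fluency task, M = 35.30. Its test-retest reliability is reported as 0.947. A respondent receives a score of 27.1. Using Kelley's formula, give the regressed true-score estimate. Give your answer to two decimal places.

Weight the observed score by reliability and the mean by (1 − reliability): T̂ = 0.947·27.1 + 0.053·35.30 = 25.6637 + 1.87090 = 27.535.

27.53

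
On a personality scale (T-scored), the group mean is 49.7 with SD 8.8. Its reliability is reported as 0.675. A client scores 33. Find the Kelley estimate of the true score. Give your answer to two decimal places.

38.43

Weight the observed score by reliability and the mean by (1 − reliability): T̂ = 0.675·33 + 0.325·49.7 = 22.275 + 16.1525 = 38.428.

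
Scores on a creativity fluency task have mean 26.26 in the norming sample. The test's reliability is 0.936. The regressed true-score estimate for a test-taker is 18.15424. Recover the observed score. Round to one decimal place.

17.6

T̂ = ρX + (1 − ρ)μ  ⇒  X = (T̂ − (1 − ρ)μ) / ρ
X = (18.15424 − 0.064 × 26.26) / 0.936 = (18.15424 − 1.68064) / 0.936 = 16.47360 / 0.936 = 17.600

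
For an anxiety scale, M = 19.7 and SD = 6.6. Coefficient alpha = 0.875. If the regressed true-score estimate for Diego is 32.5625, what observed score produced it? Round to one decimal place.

T̂ = ρX + (1 − ρ)μ  ⇒  X = (T̂ − (1 − ρ)μ) / ρ
X = (32.5625 − 0.125 × 19.7) / 0.875 = (32.5625 − 2.4625) / 0.875 = 30.1000 / 0.875 = 34.400

34.4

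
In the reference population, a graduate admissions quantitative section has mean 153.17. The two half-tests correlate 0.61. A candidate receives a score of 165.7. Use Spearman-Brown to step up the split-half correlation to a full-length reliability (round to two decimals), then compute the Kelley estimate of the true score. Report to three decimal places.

Spearman-Brown: ρ = 2r/(1 + r) = 2(0.61)/(1 + 0.61) = 1.220/1.61 = 0.7578 → 0.76
T̂ = ρX + (1 − ρ)μ
  = 0.76 × 165.7 + 0.24 × 153.17
  = 125.932 + 36.7608
  = 162.6928
  ≈ 162.693

162.693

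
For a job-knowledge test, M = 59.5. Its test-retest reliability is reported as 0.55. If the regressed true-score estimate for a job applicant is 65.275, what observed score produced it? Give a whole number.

T̂ = ρX + (1 − ρ)μ  ⇒  X = (T̂ − (1 − ρ)μ) / ρ
X = (65.275 − 0.45 × 59.5) / 0.55 = (65.275 − 26.775) / 0.55 = 38.500 / 0.55 = 70.00

70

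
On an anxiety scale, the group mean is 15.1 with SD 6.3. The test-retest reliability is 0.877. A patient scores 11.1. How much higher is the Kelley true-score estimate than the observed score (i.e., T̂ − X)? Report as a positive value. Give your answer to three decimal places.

0.492

T̂ = ρX + (1 − ρ)μ
  = 0.877 × 11.1 + 0.123 × 15.1
  = 9.7347 + 1.8573
  = 11.59200
  ≈ 11.5920
T̂ − X = 11.5920 − 11.1 = 0.4920 → 0.492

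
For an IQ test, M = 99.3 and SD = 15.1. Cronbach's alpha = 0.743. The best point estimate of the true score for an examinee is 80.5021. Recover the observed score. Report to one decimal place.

74.0

T̂ = ρX + (1 − ρ)μ  ⇒  X = (T̂ − (1 − ρ)μ) / ρ
X = (80.5021 − 0.257 × 99.3) / 0.743 = (80.5021 − 25.5201) / 0.743 = 54.9820 / 0.743 = 74.000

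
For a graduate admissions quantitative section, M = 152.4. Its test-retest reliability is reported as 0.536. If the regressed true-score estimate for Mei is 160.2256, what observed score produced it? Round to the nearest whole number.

T̂ = ρX + (1 − ρ)μ  ⇒  X = (T̂ − (1 − ρ)μ) / ρ
X = (160.2256 − 0.464 × 152.4) / 0.536 = (160.2256 − 70.7136) / 0.536 = 89.5120 / 0.536 = 167.00

167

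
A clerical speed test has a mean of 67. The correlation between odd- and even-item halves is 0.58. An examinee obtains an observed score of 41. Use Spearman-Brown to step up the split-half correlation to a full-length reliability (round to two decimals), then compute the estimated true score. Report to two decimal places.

Spearman-Brown: ρ = 2r/(1 + r) = 2(0.58)/(1 + 0.58) = 1.160/1.58 = 0.7342 → 0.73
T̂ = ρX + (1 − ρ)μ
  = 0.73 × 41 + 0.27 × 67
  = 29.93 + 18.09
  = 48.020
  ≈ 48.02

48.02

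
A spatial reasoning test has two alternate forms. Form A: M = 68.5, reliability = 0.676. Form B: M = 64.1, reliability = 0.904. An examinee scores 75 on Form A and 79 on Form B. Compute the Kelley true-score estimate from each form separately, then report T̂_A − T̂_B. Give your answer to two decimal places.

-4.68

T̂_A = 0.676(75) + 0.324(68.5) = 72.8940
T̂_B = 0.904(79) + 0.096(64.1) = 77.5696
T̂_A − T̂_B = -4.6756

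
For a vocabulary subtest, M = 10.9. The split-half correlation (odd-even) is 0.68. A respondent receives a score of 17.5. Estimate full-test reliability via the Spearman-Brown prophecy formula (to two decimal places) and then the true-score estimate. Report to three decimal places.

16.246

Spearman-Brown: ρ = 2r/(1 + r) = 2(0.68)/(1 + 0.68) = 1.360/1.68 = 0.8095 → 0.81
T̂ = 0.81(17.5) + 0.19(10.9) = 14.175 + 2.071 = 16.2460 → 16.246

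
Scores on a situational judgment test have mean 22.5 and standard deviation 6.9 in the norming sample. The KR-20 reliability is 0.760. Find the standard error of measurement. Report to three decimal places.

3.380

SEM = SD · √(1 − ρ) = 6.9 × √0.240 = 6.9 × 0.4899 = 3.3803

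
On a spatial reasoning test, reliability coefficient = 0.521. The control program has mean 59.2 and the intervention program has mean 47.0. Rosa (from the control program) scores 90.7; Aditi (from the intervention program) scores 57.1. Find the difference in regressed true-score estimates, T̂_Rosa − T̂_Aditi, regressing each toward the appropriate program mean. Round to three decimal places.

23.349

T̂_Rosa = 0.521(90.7) + 0.479(59.2) = 75.61150
T̂_Aditi = 0.521(57.1) + 0.479(47.0) = 52.26210
Difference = 75.61150 − 52.26210 = 23.34940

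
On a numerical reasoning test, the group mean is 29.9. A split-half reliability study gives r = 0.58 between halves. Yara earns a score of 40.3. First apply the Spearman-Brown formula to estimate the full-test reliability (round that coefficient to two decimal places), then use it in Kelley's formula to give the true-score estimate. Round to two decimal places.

37.49

Spearman-Brown: ρ = 2r/(1 + r) = 2(0.58)/(1 + 0.58) = 1.160/1.58 = 0.7342 → 0.73
T̂ = ρX + (1 − ρ)μ
  = 0.73 × 40.3 + 0.27 × 29.9
  = 29.419 + 8.073
  = 37.492
  ≈ 37.49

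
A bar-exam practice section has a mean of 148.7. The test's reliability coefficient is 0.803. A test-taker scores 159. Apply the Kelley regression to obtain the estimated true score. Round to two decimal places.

156.97

T̂ = ρX + (1 − ρ)μ
  = 0.803 × 159 + 0.197 × 148.7
  = 127.677 + 29.2939
  = 156.971
  ≈ 156.97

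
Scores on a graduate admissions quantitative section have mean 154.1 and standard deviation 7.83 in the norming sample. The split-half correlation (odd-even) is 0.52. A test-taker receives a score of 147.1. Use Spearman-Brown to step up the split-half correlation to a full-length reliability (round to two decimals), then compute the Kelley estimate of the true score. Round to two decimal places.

149.34

Spearman-Brown: ρ = 2r/(1 + r) = 2(0.52)/(1 + 0.52) = 1.040/1.52 = 0.6842 → 0.68
T̂ = ρX + (1 − ρ)μ
  = 0.68 × 147.1 + 0.32 × 154.1
  = 100.028 + 49.312
  = 149.340
  ≈ 149.34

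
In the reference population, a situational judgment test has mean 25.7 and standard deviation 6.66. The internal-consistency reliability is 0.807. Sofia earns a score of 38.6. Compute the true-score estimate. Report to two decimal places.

36.11

T̂ = 0.807(38.6) + 0.193(25.7) = 31.1502 + 4.9601 = 36.110 → 36.11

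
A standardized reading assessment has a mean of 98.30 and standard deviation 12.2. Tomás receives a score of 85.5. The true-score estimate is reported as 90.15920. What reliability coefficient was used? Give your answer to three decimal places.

0.636

T̂ = ρX + (1 − ρ)μ  ⇒  T̂ − μ = ρ(X − μ)
ρ = (T̂ − μ)/(X − μ) = (90.15920 − 98.30) / (85.5 − 98.30) = -8.14080 / -12.80 = 0.63600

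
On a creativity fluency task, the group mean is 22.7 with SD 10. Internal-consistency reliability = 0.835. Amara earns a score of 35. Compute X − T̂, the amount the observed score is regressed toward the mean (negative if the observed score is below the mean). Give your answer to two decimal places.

2.03

T̂ = 0.835(35) + 0.165(22.7) = 29.225 + 3.7455 = 32.9705 → 32.971
X − T̂ = 35 − 32.971 = 2.029 → 2.03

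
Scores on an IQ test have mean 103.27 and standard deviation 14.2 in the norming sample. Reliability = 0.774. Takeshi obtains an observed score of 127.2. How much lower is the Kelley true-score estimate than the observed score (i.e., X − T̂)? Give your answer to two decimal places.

T̂ = 0.774(127.2) + 0.226(103.27) = 98.4528 + 23.33902 = 121.7918 → 121.792
X − T̂ = 127.2 − 121.792 = 5.408 → 5.41

5.41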